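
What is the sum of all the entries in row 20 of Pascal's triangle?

1048576

The entries of row 20 sum to 2^20 = 1048576.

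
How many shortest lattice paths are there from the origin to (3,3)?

20

Each path is a sequence of 6 steps with 3 rights: C(6,3) = 20.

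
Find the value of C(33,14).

C(33,14) = (33·32·31·30·29·28·27·26·25·24·23·22·21·20) / 14! = 71382386874839040000 / 87178291200 = 818809200.

818809200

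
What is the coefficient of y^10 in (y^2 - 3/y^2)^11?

-4455

General term: C(11,j)·(y^2)^j·(-3/y^2)^(11-j), with y-exponent 2j − 2(11−j) = 4j − 22.
Set 4j − 22 = 10: j = 8.
C(11,8) = 165; 1^8 = 1; (-3)^3 = -27.
Coefficient = 165 · 1 · (-27) = -4455.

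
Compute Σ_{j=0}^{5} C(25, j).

1 + 25 + 300 + 2300 + 12650 + 53130 = 68406.

68406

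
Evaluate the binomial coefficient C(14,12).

C(14,12) = C(14,2) by symmetry.
C(14,2) = (14·13) / 2! = 182 / 2 = 91.

91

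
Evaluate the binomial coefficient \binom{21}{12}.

293930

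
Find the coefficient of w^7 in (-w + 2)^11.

-5280

The general term is C(11,j)·(-w)^j·(2)^(11-j); the w^7 term has j = 7.
C(11,7) = 330.
Coefficient = C(11,7) · (-1)^7 · 2^4 = 330 · (-1) · 16 = -5280.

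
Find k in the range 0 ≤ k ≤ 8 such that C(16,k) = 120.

C(16,k) increases on 0 ≤ k ≤ 8. C(16,1) = 16 and C(16,2) = 120, so k = 2.

2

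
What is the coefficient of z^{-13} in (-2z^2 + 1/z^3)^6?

General term: C(6,j)·(-2z^2)^j·(1/z^3)^(6-j), with z-exponent 2j − 3(6−j) = 5j − 18.
Set 5j − 18 = -13: j = 1.
C(6,1) = 6; (-2)^1 = -2; 1^5 = 1.
Coefficient = 6 · (-2) · 1 = -12.

-12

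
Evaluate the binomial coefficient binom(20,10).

184756

C(20,10) = (20·19·18·17·16·15·14·13·12·11) / 10! = 670442572800 / 3628800 = 184756.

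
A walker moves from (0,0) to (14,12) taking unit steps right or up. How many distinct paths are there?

9657700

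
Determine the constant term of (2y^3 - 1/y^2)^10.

General term: C(10,j)·(2y^3)^j·(-1/y^2)^(10-j), with y-exponent 3j − 2(10−j) = 5j − 20.
Set 5j − 20 = 0: j = 4.
C(10,4) = 210; 2^4 = 16; (-1)^6 = 1.
Coefficient = 210 · 16 · 1 = 3360.

3360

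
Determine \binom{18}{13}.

8568

C(18,13) = C(18,5) by symmetry.
C(18,5) = (18·17·16·15·14) / 5! = 1028160 / 120 = 8568.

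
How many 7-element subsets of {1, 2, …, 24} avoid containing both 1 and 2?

319770

All 7-subsets: C(24,7) = 346104. Those containing both fixed elements: C(22,5) = 26334.
346104 − 26334 = 319770.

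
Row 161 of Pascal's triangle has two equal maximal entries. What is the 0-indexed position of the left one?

80

For odd n = 161, C(161,k) peaks at k = (n−1)/2 and (n+1)/2; the lesser is 80.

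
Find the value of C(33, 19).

818809200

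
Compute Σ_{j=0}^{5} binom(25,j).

68406

1 + 25 + 300 + 2300 + 12650 + 53130 = 68406.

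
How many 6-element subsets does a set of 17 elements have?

12376

C(17,6) = (17·16·15·14·13·12) / 6! = 8910720 / 720 = 12376.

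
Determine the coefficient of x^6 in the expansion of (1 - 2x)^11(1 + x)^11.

2442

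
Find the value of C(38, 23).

15471286560

C(38,23) = C(38,15) by symmetry.
C(38,15) = (38·37·36·35·34·33·32·31·30·29·28·27·26·25·24) / 15! = 20231404874494894080000 / 1307674368000 = 15471286560.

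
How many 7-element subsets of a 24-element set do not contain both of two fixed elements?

All 7-subsets: C(24,7) = 346104. Those containing both fixed elements: C(22,5) = 26334.
346104 − 26334 = 319770.

319770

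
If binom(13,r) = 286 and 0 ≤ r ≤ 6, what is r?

3

C(13,r) increases on 0 ≤ r ≤ 6. C(13,2) = 78 and C(13,3) = 286, so r = 3.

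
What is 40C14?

C(40,14) = (40·39·38·37·36·35·34·33·32·31·30·29·28·27) / 14! = 2023140487449489408000 / 87178291200 = 23206929840.

23206929840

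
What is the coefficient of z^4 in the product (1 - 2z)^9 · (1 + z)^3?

Coefficient of z^4 = Σ_{j} C(9,j)·(-2)^j·C(3,4-j)·1^(4-j) for j from 1 to 4.
= (-18) + 432 + (-2016) + 2016 = 414.

414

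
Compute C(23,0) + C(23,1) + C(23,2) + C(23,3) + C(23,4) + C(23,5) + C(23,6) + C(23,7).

390656

1 + 23 + 253 + 1771 + 8855 + 33649 + 100947 + 245157 = 390656.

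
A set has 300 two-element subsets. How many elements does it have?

n(n−1)/2 = 300 ⇒ n(n−1) = 600. Since 25·24 = 600, n = 25.

25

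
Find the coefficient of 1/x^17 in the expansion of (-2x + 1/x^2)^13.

-2288

General term: C(13,j)·(-2x)^j·(1/x^2)^(13-j), with x-exponent 1j − 2(13−j) = 3j − 26.
Set 3j − 26 = -17: j = 3.
C(13,3) = 286; (-2)^3 = -8; 1^10 = 1.
Coefficient = 286 · (-8) · 1 = -2288.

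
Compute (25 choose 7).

480700

C(25,7) = (25·24·23·22·21·20·19) / 7! = 2422728000 / 5040 = 480700.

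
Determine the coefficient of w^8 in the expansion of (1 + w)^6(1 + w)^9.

6435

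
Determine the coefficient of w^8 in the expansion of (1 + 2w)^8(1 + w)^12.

1550927

Coefficient of w^8 = Σ_{j} C(8,j)·2^j·C(12,8-j)·1^(8-j) for j from 0 to 8.
= 495 + 12672 + 103488 + 354816 + 554400 + 394240 + 118272 + 12288 + 256 = 1550927.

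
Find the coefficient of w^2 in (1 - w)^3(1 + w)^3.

Coefficient of w^2 = Σ_{j} C(3,j)·(-1)^j·C(3,2-j)·1^(2-j) for j from 0 to 2.
= 3 + (-9) + 3 = -3.

-3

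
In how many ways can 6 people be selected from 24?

This is C(24,6) = 134596.

134596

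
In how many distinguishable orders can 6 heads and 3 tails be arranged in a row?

Choose positions for the heads: C(9,6) = 84.

84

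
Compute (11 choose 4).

330

C(11,4) = (11·10·9·8) / 4! = 7920 / 24 = 330.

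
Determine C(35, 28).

6724520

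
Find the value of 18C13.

C(18,13) = C(18,5) by symmetry.
C(18,5) = (18·17·16·15·14) / 5! = 1028160 / 120 = 8568.

8568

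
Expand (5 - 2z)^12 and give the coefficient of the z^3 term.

The general term is C(12,j)·(5)^j·(-2z)^(12-j); the z^3 term has j = 9.
C(12,9) = 220.
Coefficient = C(12,9) · 5^9 · (-2)^3 = 220 · 1953125 · (-8) = -3437500000.

-3437500000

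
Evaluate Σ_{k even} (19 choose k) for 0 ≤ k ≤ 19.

Even-k terms of row 19 sum to 2^18 = 262144.

262144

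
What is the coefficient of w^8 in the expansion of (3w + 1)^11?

1082565

The general term is C(11,j)·(3w)^j·(1)^(11-j); the w^8 term has j = 8.
C(11,8) = 165.
Coefficient = C(11,8) · 3^8 = 165 · 6561 = 1082565.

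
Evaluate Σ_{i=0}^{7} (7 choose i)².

3432

By Vandermonde's identity, Σ C(7,i)² = C(14,7) = 3432.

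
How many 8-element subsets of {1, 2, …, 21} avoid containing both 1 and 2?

176358

All 8-subsets: C(21,8) = 203490. Those containing both fixed elements: C(19,6) = 27132.
203490 − 27132 = 176358.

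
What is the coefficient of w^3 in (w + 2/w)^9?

672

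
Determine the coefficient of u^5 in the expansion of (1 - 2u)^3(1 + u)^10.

72

Coefficient of u^5 = Σ_{j} C(3,j)·(-2)^j·C(10,5-j)·1^(5-j) for j from 0 to 3.
= 252 + (-1260) + 1440 + (-360) = 72.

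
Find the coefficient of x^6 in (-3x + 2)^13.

160123392

The general term is C(13,j)·(-3x)^j·(2)^(13-j); the x^6 term has j = 6.
C(13,6) = 1716.
Coefficient = C(13,6) · (-3)^6 · 2^7 = 1716 · 729 · 128 = 160123392.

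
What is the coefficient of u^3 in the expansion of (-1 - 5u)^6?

The general term is C(6,j)·(-1)^j·(-5u)^(6-j); the u^3 term has j = 3.
C(6,3) = 20.
Coefficient = C(6,3) · (-1)^3 · (-5)^3 = 20 · (-1) · (-125) = 2500.

2500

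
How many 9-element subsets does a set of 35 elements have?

70607460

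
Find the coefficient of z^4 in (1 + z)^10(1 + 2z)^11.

31230

Coefficient of z^4 = Σ_{j} C(10,j)·1^j·C(11,4-j)·2^(4-j) for j from 0 to 4.
= 5280 + 13200 + 9900 + 2640 + 210 = 31230.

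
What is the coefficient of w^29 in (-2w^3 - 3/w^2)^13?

General term: C(13,j)·(-2w^3)^j·(-3/w^2)^(13-j), with w-exponent 3j − 2(13−j) = 5j − 26.
Set 5j − 26 = 29: j = 11.
C(13,11) = 78; (-2)^11 = -2048; (-3)^2 = 9.
Coefficient = 78 · (-2048) · 9 = -1437696.

-1437696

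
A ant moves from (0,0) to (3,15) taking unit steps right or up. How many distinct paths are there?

Each path is a sequence of 18 steps with 3 rights: C(18,3) = 816.

816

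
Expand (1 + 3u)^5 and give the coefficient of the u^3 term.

The general term is C(5,j)·(1)^j·(3u)^(5-j); the u^3 term has j = 2.
C(5,2) = 10.
Coefficient = C(5,2) · 3^3 = 10 · 27 = 270.

270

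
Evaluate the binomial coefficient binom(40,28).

5586853480

C(40,28) = C(40,12) by symmetry.
C(40,12) = (40·39·38·37·36·35·34·33·32·31·30·29) / 12! = 2676111755885568000 / 479001600 = 5586853480.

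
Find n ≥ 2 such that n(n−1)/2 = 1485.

55

n(n−1)/2 = 1485 ⇒ n(n−1) = 2970. Since 55·54 = 2970, n = 55.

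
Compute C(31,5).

C(31,5) = (31·30·29·28·27) / 5! = 20389320 / 120 = 169911.

169911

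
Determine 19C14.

11628

C(19,14) = C(19,5) by symmetry.
C(19,5) = (19·18·17·16·15) / 5! = 1395360 / 120 = 11628.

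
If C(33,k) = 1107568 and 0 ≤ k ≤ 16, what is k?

6

C(33,k) increases on 0 ≤ k ≤ 16. C(33,5) = 237336 and C(33,6) = 1107568, so k = 6.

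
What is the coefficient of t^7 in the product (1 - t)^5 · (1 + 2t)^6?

-60

Coefficient of t^7 = Σ_{j} C(5,j)·(-1)^j·C(6,7-j)·2^(7-j) for j from 1 to 5.
= (-320) + 1920 + (-2400) + 800 + (-60) = -60.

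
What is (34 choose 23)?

286097760

C(34,23) = C(34,11) by symmetry.
C(34,11) = (34·33·32·31·30·29·28·27·26·25·24) / 11! = 11420107066368000 / 39916800 = 286097760.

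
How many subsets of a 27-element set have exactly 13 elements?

20058300

Choose the 13 positions: C(27,13) = 20058300.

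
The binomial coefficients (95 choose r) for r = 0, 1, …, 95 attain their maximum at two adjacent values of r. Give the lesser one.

47

For odd n = 95, C(95,r) peaks at r = (n−1)/2 and (n+1)/2; the lesser is 47.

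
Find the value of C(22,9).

497420

C(22,9) = (22·21·20·19·18·17·16·15·14) / 9! = 180503769600 / 362880 = 497420.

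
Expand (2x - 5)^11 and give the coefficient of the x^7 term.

The general term is C(11,j)·(2x)^j·(-5)^(11-j); the x^7 term has j = 7.
C(11,7) = 330.
Coefficient = C(11,7) · 2^7 · (-5)^4 = 330 · 128 · 625 = 26400000.

26400000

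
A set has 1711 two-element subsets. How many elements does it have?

59

n(n−1)/2 = 1711 ⇒ n(n−1) = 3422. Since 59·58 = 3422, n = 59.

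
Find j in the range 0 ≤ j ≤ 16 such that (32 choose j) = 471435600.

14

C(32,j) increases on 0 ≤ j ≤ 16. C(32,13) = 347373600 and C(32,14) = 471435600, so j = 14.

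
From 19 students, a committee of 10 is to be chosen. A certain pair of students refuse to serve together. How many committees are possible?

68068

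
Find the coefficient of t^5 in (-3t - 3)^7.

-45927

The general term is C(7,j)·(-3t)^j·(-3)^(7-j); the t^5 term has j = 5.
C(7,5) = 21.
Coefficient = C(7,5) · (-3)^5 · (-3)^2 = 21 · (-243) · 9 = -45927.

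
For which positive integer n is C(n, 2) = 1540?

56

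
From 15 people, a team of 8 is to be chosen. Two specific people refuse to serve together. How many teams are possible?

4719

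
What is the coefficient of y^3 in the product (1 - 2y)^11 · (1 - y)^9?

-4176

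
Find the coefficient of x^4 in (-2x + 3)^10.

2449440

The general term is C(10,j)·(-2x)^j·(3)^(10-j); the x^4 term has j = 4.
C(10,4) = 210.
Coefficient = C(10,4) · (-2)^4 · 3^6 = 210 · 16 · 729 = 2449440.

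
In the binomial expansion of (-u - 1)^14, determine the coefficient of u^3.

364

The general term is C(14,j)·(-u)^j·(-1)^(14-j); the u^3 term has j = 3.
C(14,3) = 364.
Coefficient = C(14,3) · (-1)^3 · (-1)^11 = 364 · (-1) · (-1) = 364.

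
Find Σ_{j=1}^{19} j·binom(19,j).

4980736

Since j·C(19,j) = 19·C(18,j−1), the sum is 19·2^18 = 19·262144 = 4980736.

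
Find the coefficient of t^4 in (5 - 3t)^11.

2088281250

The general term is C(11,j)·(5)^j·(-3t)^(11-j); the t^4 term has j = 7.
C(11,7) = 330.
Coefficient = C(11,7) · 5^7 · (-3)^4 = 330 · 78125 · 81 = 2088281250.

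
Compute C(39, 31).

61523748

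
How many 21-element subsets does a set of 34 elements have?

927983760

C(34,21) = C(34,13) by symmetry.
C(34,13) = (34·33·32·31·30·29·28·27·26·25·24·23·22) / 13! = 5778574175582208000 / 6227020800 = 927983760.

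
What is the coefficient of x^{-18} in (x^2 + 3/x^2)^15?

General term: C(15,j)·(x^2)^j·(3/x^2)^(15-j), with x-exponent 2j − 2(15−j) = 4j − 30.
Set 4j − 30 = -18: j = 3.
C(15,3) = 455; 1^3 = 1; 3^12 = 531441.
Coefficient = 455 · 1 · 531441 = 241805655.

241805655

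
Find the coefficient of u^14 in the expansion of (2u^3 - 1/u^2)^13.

-329472

General term: C(13,j)·(2u^3)^j·(-1/u^2)^(13-j), with u-exponent 3j − 2(13−j) = 5j − 26.
Set 5j − 26 = 14: j = 8.
C(13,8) = 1287; 2^8 = 256; (-1)^5 = -1.
Coefficient = 1287 · 256 · (-1) = -329472.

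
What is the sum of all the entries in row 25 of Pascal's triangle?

The entries of row 25 sum to 2^25 = 33554432.

33554432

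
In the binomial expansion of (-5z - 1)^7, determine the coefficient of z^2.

The general term is C(7,j)·(-5z)^j·(-1)^(7-j); the z^2 term has j = 2.
C(7,2) = 21.
Coefficient = C(7,2) · (-5)^2 · (-1)^5 = 21 · 25 · (-1) = -525.

-525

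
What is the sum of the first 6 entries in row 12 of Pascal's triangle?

1586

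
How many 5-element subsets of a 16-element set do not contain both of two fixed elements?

4004

All 5-subsets: C(16,5) = 4368. Those containing both fixed elements: C(14,3) = 364.
4368 − 364 = 4004.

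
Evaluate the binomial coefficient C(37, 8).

38608020

C(37,8) = (37·36·35·34·33·32·31·30) / 8! = 1556675366400 / 40320 = 38608020.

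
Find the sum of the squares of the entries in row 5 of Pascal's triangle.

252

Σ C(5,r)² is the coefficient of x^5 in (1+x)^5(1+x)^5 = (1+x)^10, i.e. C(10,5) = 252.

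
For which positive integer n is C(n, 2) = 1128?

n(n−1)/2 = 1128 ⇒ n(n−1) = 2256. Since 48·47 = 2256, n = 48.

48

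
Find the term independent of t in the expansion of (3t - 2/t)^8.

General term: C(8,j)·(3t)^j·(-2/t)^(8-j), with t-exponent 1j − 1(8−j) = 2j − 8.
Set 2j − 8 = 0: j = 4.
C(8,4) = 70; 3^4 = 81; (-2)^4 = 16.
Coefficient = 70 · 81 · 16 = 90720.

90720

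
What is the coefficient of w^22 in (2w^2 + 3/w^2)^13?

159744

General term: C(13,j)·(2w^2)^j·(3/w^2)^(13-j), with w-exponent 2j − 2(13−j) = 4j − 26.
Set 4j − 26 = 22: j = 12.
C(13,12) = 13; 2^12 = 4096; 3^1 = 3.
Coefficient = 13 · 4096 · 3 = 159744.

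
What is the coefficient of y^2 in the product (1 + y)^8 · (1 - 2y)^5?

-12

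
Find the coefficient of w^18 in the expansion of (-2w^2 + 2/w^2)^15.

General term: C(15,j)·(-2w^2)^j·(2/w^2)^(15-j), with w-exponent 2j − 2(15−j) = 4j − 30.
Set 4j − 30 = 18: j = 12.
C(15,12) = 455; (-2)^12 = 4096; 2^3 = 8.
Coefficient = 455 · 4096 · 8 = 14909440.

14909440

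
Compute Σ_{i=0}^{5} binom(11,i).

1024

1 + 11 + 55 + 165 + 330 + 462 = 1024.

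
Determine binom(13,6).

C(13,6) = (13·12·11·10·9·8) / 6! = 1235520 / 720 = 1716.

1716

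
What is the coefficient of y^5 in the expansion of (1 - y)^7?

The general term is C(7,j)·(1)^j·(-y)^(7-j); the y^5 term has j = 2.
C(7,2) = 21.
Coefficient = C(7,2) · (-1)^5 = 21 · (-1) = -21.

-21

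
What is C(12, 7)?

C(12,7) = C(12,5) by symmetry.
C(12,5) = (12·11·10·9·8) / 5! = 95040 / 120 = 792.

792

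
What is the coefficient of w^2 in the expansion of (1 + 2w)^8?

The general term is C(8,j)·(1)^j·(2w)^(8-j); the w^2 term has j = 6.
C(8,6) = 28.
Coefficient = C(8,6) · 2^2 = 28 · 4 = 112.

112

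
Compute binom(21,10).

352716

C(21,10) = (21·20·19·18·17·16·15·14·13·12) / 10! = 1279935820800 / 3628800 = 352716.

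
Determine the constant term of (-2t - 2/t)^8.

17920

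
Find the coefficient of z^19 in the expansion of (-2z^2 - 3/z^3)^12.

73728

General term: C(12,j)·(-2z^2)^j·(-3/z^3)^(12-j), with z-exponent 2j − 3(12−j) = 5j − 36.
Set 5j − 36 = 19: j = 11.
C(12,11) = 12; (-2)^11 = -2048; (-3)^1 = -3.
Coefficient = 12 · (-2048) · (-3) = 73728.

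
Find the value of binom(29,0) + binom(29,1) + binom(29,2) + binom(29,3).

4090

1 + 29 + 406 + 3654 = 4090.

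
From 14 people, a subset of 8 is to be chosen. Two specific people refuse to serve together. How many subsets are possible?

2079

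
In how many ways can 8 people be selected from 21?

This is C(21,8) = 203490.

203490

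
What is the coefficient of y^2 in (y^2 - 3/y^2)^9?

General term: C(9,j)·(y^2)^j·(-3/y^2)^(9-j), with y-exponent 2j − 2(9−j) = 4j − 18.
Set 4j − 18 = 2: j = 5.
C(9,5) = 126; 1^5 = 1; (-3)^4 = 81.
Coefficient = 126 · 1 · 81 = 10206.

10206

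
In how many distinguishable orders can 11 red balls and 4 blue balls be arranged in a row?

1365

Choose positions for the red balls: C(15,11) = 1365.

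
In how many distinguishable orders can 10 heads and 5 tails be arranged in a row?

Choose positions for the heads: C(15,10) = 3003.

3003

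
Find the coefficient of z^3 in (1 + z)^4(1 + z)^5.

84

(1 + z)^4(1 + z)^5 = (1 + z)^9, so the coefficient of z^3 is C(9,3)·1^3 = 84·1 = 84.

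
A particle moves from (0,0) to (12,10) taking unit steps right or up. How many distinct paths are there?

Each path is a sequence of 22 steps with 12 rights: C(22,12) = 646646.

646646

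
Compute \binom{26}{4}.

14950

C(26,4) = (26·25·24·23) / 4! = 358800 / 24 = 14950.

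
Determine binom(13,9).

715

C(13,9) = C(13,4) by symmetry.
C(13,4) = (13·12·11·10) / 4! = 17160 / 24 = 715.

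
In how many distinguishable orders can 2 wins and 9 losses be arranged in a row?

Choose positions for the wins: C(11,2) = 55.

55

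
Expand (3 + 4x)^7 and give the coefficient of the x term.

20412

The general term is C(7,j)·(3)^j·(4x)^(7-j); the x^1 term has j = 6.
C(7,6) = 7.
Coefficient = C(7,6) · 3^6 · 4^1 = 7 · 729 · 4 = 20412.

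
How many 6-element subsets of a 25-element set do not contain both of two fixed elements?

168245

All 6-subsets: C(25,6) = 177100. Those containing both fixed elements: C(23,4) = 8855.
177100 − 8855 = 168245.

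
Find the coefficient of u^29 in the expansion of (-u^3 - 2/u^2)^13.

General term: C(13,j)·(-u^3)^j·(-2/u^2)^(13-j), with u-exponent 3j − 2(13−j) = 5j − 26.
Set 5j − 26 = 29: j = 11.
C(13,11) = 78; (-1)^11 = -1; (-2)^2 = 4.
Coefficient = 78 · (-1) · 4 = -312.

-312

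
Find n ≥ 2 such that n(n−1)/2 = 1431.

54

n(n−1)/2 = 1431 ⇒ n(n−1) = 2862. Since 54·53 = 2862, n = 54.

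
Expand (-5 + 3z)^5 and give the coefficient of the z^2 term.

-11250

The general term is C(5,j)·(-5)^j·(3z)^(5-j); the z^2 term has j = 3.
C(5,3) = 10.
Coefficient = C(5,3) · (-5)^3 · 3^2 = 10 · (-125) · 9 = -11250.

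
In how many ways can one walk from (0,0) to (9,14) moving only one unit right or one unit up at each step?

817190

Each path is a sequence of 23 steps with 9 rights: C(23,9) = 817190.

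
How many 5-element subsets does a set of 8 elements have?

56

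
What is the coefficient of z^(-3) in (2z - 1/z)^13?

41184

General term: C(13,j)·(2z)^j·(-1/z)^(13-j), with z-exponent 1j − 1(13−j) = 2j − 13.
Set 2j − 13 = -3: j = 5.
C(13,5) = 1287; 2^5 = 32; (-1)^8 = 1.
Coefficient = 1287 · 32 · 1 = 41184.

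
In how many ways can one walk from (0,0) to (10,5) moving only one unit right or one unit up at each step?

3003

Each path is a sequence of 15 steps with 10 rights: C(15,10) = 3003.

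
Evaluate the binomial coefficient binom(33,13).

573166440

C(33,13) = (33·32·31·30·29·28·27·26·25·24·23·22·21) / 13! = 3569119343741952000 / 6227020800 = 573166440.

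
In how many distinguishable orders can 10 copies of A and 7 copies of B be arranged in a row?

Choose positions for the A's: C(17,10) = 19448.

19448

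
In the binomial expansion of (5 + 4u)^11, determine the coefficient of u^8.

The general term is C(11,j)·(5)^j·(4u)^(11-j); the u^8 term has j = 3.
C(11,3) = 165.
Coefficient = C(11,3) · 5^3 · 4^8 = 165 · 125 · 65536 = 1351680000.

1351680000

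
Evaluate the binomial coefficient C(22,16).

74613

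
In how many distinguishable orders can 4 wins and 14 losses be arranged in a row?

Choose positions for the wins: C(18,4) = 3060.

3060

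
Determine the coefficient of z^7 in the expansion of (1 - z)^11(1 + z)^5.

Coefficient of z^7 = Σ_{j} C(11,j)·(-1)^j·C(5,7-j)·1^(7-j) for j from 2 to 7.
= 55 + (-825) + 3300 + (-4620) + 2310 + (-330) = -110.

-110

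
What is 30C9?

C(30,9) = (30·29·28·27·26·25·24·23·22) / 9! = 5191778592000 / 362880 = 14307150.

14307150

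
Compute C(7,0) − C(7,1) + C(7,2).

The partial alternating sum Σ_{k=0}^{2} (−1)^k C(7,k) = (−1)^2 C(6,2) = 15.

15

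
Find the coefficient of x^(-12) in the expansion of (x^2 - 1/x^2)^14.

1001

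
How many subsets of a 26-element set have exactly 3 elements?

Choose the 3 positions: C(26,3) = 2600.

2600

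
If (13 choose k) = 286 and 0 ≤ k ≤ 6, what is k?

3

C(13,k) increases on 0 ≤ k ≤ 6. C(13,2) = 78 and C(13,3) = 286, so k = 3.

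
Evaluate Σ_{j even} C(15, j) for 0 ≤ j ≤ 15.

16384

Even-j terms of row 15 sum to 2^14 = 16384.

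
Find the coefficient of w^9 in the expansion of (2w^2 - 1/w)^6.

-192

General term: C(6,j)·(2w^2)^j·(-1/w)^(6-j), with w-exponent 2j − 1(6−j) = 3j − 6.
Set 3j − 6 = 9: j = 5.
C(6,5) = 6; 2^5 = 32; (-1)^1 = -1.
Coefficient = 6 · 32 · (-1) = -192.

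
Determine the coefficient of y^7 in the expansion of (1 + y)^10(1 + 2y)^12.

3224904

Coefficient of y^7 = Σ_{j} C(10,j)·1^j·C(12,7-j)·2^(7-j) for j from 0 to 7.
= 101376 + 591360 + 1140480 + 950400 + 369600 + 66528 + 5040 + 120 = 3224904.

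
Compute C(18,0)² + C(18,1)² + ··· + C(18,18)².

9075135300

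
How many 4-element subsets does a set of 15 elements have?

C(15,4) = (15·14·13·12) / 4! = 32760 / 24 = 1365.

1365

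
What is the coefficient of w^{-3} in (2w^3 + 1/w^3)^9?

General term: C(9,j)·(2w^3)^j·(1/w^3)^(9-j), with w-exponent 3j − 3(9−j) = 6j − 27.
Set 6j − 27 = -3: j = 4.
C(9,4) = 126; 2^4 = 16; 1^5 = 1.
Coefficient = 126 · 16 · 1 = 2016.

2016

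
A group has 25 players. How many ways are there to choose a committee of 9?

This is C(25,9) = 2042975.

2042975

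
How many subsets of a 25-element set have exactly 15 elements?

Choose the 15 positions: C(25,15) = 3268760.

3268760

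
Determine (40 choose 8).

76904685

C(40,8) = (40·39·38·37·36·35·34·33) / 8! = 3100796899200 / 40320 = 76904685.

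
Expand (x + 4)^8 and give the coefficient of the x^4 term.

17920

The general term is C(8,j)·(x)^j·(4)^(8-j); the x^4 term has j = 4.
C(8,4) = 70.
Coefficient = C(8,4) · 4^4 = 70 · 256 = 17920.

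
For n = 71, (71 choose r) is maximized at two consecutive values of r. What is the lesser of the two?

For odd n = 71, C(71,r) peaks at r = (n−1)/2 and (n+1)/2; the lesser is 35.

35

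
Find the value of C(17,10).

C(17,10) = C(17,7) by symmetry.
C(17,7) = (17·16·15·14·13·12·11) / 7! = 98017920 / 5040 = 19448.

19448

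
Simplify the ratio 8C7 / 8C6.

2/7

C(n,k+1)/C(n,k) = (n−k)/(k+1) = (8−6)/(6+1) = 2/7.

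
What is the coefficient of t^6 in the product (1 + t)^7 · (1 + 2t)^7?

Coefficient of t^6 = Σ_{j} C(7,j)·1^j·C(7,6-j)·2^(6-j) for j from 0 to 6.
= 448 + 4704 + 11760 + 9800 + 2940 + 294 + 7 = 29953.

29953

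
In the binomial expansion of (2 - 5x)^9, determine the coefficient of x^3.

-672000

The general term is C(9,j)·(2)^j·(-5x)^(9-j); the x^3 term has j = 6.
C(9,6) = 84.
Coefficient = C(9,6) · 2^6 · (-5)^3 = 84 · 64 · (-125) = -672000.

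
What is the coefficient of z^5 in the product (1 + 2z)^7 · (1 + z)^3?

3276

Coefficient of z^5 = Σ_{j} C(7,j)·2^j·C(3,5-j)·1^(5-j) for j from 2 to 5.
= 84 + 840 + 1680 + 672 = 3276.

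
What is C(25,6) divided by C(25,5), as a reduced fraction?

C(n,k+1)/C(n,k) = (n−k)/(k+1) = (25−5)/(5+1) = 20/6 = 10/3.

10/3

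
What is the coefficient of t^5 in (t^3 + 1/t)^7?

35

General term: C(7,j)·(t^3)^j·(1/t)^(7-j), with t-exponent 3j − 1(7−j) = 4j − 7.
Set 4j − 7 = 5: j = 3.
C(7,3) = 35; 1^3 = 1; 1^4 = 1.
Coefficient = 35 · 1 · 1 = 35.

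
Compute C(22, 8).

319770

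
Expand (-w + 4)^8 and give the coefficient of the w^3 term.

-57344

The general term is C(8,j)·(-w)^j·(4)^(8-j); the w^3 term has j = 3.
C(8,3) = 56.
Coefficient = C(8,3) · (-1)^3 · 4^5 = 56 · (-1) · 1024 = -57344.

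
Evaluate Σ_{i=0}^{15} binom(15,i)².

155117520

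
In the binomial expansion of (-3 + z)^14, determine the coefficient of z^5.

-39405366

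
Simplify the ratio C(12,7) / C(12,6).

C(n,k+1)/C(n,k) = (n−k)/(k+1) = (12−6)/(6+1) = 6/7.

6/7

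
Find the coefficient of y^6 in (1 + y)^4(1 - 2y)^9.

Coefficient of y^6 = Σ_{j} C(4,j)·1^j·C(9,6-j)·(-2)^(6-j) for j from 0 to 4.
= 5376 + (-16128) + 12096 + (-2688) + 144 = -1200.

-1200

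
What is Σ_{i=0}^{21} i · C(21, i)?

Since i·C(21,i) = 21·C(20,i−1), the sum is 21·2^20 = 21·1048576 = 22020096.

22020096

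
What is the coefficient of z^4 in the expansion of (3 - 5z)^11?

451068750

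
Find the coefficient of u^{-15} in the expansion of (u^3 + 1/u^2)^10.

General term: C(10,j)·(u^3)^j·(1/u^2)^(10-j), with u-exponent 3j − 2(10−j) = 5j − 20.
Set 5j − 20 = -15: j = 1.
C(10,1) = 10; 1^1 = 1; 1^9 = 1.
Coefficient = 10 · 1 · 1 = 10.

10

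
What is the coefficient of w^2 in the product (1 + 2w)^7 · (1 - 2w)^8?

-28

Coefficient of w^2 = Σ_{j} C(7,j)·2^j·C(8,2-j)·(-2)^(2-j) for j from 0 to 2.
= 112 + (-224) + 84 = -28.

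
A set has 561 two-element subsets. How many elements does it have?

34

n(n−1)/2 = 561 ⇒ n(n−1) = 1122. Since 34·33 = 1122, n = 34.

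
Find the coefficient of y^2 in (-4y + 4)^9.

9437184

The general term is C(9,j)·(-4y)^j·(4)^(9-j); the y^2 term has j = 2.
C(9,2) = 36.
Coefficient = C(9,2) · (-4)^2 · 4^7 = 36 · 16 · 16384 = 9437184.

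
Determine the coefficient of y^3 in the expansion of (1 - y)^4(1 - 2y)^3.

Coefficient of y^3 = Σ_{j} C(4,j)·(-1)^j·C(3,3-j)·(-2)^(3-j) for j from 0 to 3.
= (-8) + (-48) + (-36) + (-4) = -96.

-96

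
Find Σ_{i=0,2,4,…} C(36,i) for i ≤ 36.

34359738368

Even-i terms of row 36 sum to 2^35 = 34359738368.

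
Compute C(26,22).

C(26,22) = C(26,4) by symmetry.
C(26,4) = (26·25·24·23) / 4! = 358800 / 24 = 14950.

14950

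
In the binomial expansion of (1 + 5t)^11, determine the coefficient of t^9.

107421875

The general term is C(11,j)·(1)^j·(5t)^(11-j); the t^9 term has j = 2.
C(11,2) = 55.
Coefficient = C(11,2) · 5^9 = 55 · 1953125 = 107421875.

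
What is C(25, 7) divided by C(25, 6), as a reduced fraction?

C(n,k+1)/C(n,k) = (n−k)/(k+1) = (25−6)/(6+1) = 19/7.

19/7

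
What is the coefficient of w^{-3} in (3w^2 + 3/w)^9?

708588

General term: C(9,j)·(3w^2)^j·(3/w)^(9-j), with w-exponent 2j − 1(9−j) = 3j − 9.
Set 3j − 9 = -3: j = 2.
C(9,2) = 36; 3^2 = 9; 3^7 = 2187.
Coefficient = 36 · 9 · 2187 = 708588.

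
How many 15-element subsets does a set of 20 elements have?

C(20,15) = C(20,5) by symmetry.
C(20,5) = (20·19·18·17·16) / 5! = 1860480 / 120 = 15504.

15504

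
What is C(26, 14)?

9657700

C(26,14) = C(26,12) by symmetry.
C(26,12) = (26·25·24·23·22·21·20·19·18·17·16·15) / 12! = 4626053752320000 / 479001600 = 9657700.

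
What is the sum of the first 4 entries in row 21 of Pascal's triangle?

1 + 21 + 210 + 1330 = 1562.

1562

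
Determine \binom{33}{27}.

C(33,27) = C(33,6) by symmetry.
C(33,6) = (33·32·31·30·29·28) / 6! = 797448960 / 720 = 1107568.

1107568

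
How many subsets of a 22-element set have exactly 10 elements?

Choose the 10 positions: C(22,10) = 646646.

646646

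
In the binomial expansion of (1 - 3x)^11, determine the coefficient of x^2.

495

The general term is C(11,j)·(1)^j·(-3x)^(11-j); the x^2 term has j = 9.
C(11,9) = 55.
Coefficient = C(11,9) · (-3)^2 = 55 · 9 = 495.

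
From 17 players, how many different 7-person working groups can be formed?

19448

This is C(17,7) = 19448.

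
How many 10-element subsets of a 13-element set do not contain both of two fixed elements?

All 10-subsets: C(13,10) = 286. Those containing both fixed elements: C(11,8) = 165.
286 − 165 = 121.

121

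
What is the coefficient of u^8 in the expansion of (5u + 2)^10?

The general term is C(10,j)·(5u)^j·(2)^(10-j); the u^8 term has j = 8.
C(10,8) = 45.
Coefficient = C(10,8) · 5^8 · 2^2 = 45 · 390625 · 4 = 70312500.

70312500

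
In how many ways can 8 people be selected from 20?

This is C(20,8) = 125970.

125970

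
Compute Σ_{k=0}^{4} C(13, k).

1093

1 + 13 + 78 + 286 + 715 = 1093.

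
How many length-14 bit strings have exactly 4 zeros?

Choose the 4 positions: C(14,4) = 1001.

1001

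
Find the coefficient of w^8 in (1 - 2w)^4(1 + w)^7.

48

Coefficient of w^8 = Σ_{j} C(4,j)·(-2)^j·C(7,8-j)·1^(8-j) for j from 1 to 4.
= (-8) + 168 + (-672) + 560 = 48.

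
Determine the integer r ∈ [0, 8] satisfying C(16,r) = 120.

C(16,r) increases on 0 ≤ r ≤ 8. C(16,1) = 16 and C(16,2) = 120, so r = 2.

2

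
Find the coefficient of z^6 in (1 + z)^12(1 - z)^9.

24

Coefficient of z^6 = Σ_{j} C(12,j)·1^j·C(9,6-j)·(-1)^(6-j) for j from 0 to 6.
= 84 + (-1512) + 8316 + (-18480) + 17820 + (-7128) + 924 = 24.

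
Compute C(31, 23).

C(31,23) = C(31,8) by symmetry.
C(31,8) = (31·30·29·28·27·26·25·24) / 8! = 318073392000 / 40320 = 7888725.

7888725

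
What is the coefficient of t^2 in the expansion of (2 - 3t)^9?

41472

The general term is C(9,j)·(2)^j·(-3t)^(9-j); the t^2 term has j = 7.
C(9,7) = 36.
Coefficient = C(9,7) · 2^7 · (-3)^2 = 36 · 128 · 9 = 41472.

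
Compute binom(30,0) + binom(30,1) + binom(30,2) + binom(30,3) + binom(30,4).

31931

1 + 30 + 435 + 4060 + 27405 = 31931.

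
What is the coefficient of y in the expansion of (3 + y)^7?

The general term is C(7,j)·(3)^j·(y)^(7-j); the y^1 term has j = 6.
C(7,6) = 7.
Coefficient = C(7,6) · 3^6 = 7 · 729 = 5103.

5103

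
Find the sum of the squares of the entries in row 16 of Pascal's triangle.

601080390

By Vandermonde's identity, Σ C(16,i)² = C(32,16) = 601080390.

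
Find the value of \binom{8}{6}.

28

C(8,6) = C(8,2) by symmetry.
C(8,2) = (8·7) / 2! = 56 / 2 = 28.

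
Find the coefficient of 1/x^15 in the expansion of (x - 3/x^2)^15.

177324147

General term: C(15,j)·(x)^j·(-3/x^2)^(15-j), with x-exponent 1j − 2(15−j) = 3j − 30.
Set 3j − 30 = -15: j = 5.
C(15,5) = 3003; 1^5 = 1; (-3)^10 = 59049.
Coefficient = 3003 · 1 · 59049 = 177324147.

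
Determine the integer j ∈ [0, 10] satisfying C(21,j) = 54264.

6

C(21,j) increases on 0 ≤ j ≤ 10. C(21,5) = 20349 and C(21,6) = 54264, so j = 6.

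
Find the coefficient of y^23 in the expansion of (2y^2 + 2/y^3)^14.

229376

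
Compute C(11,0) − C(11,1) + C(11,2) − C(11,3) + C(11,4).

The partial alternating sum Σ_{k=0}^{4} (−1)^k C(11,k) = (−1)^4 C(10,4) = 210.

210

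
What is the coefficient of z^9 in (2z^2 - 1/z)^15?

-1647360

General term: C(15,j)·(2z^2)^j·(-1/z)^(15-j), with z-exponent 2j − 1(15−j) = 3j − 15.
Set 3j − 15 = 9: j = 8.
C(15,8) = 6435; 2^8 = 256; (-1)^7 = -1.
Coefficient = 6435 · 256 · (-1) = -1647360.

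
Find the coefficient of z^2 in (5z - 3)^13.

The general term is C(13,j)·(5z)^j·(-3)^(13-j); the z^2 term has j = 2.
C(13,2) = 78.
Coefficient = C(13,2) · 5^2 · (-3)^11 = 78 · 25 · (-177147) = -345436650.

-345436650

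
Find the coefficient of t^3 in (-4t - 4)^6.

The general term is C(6,j)·(-4t)^j·(-4)^(6-j); the t^3 term has j = 3.
C(6,3) = 20.
Coefficient = C(6,3) · (-4)^3 · (-4)^3 = 20 · (-64) · (-64) = 81920.

81920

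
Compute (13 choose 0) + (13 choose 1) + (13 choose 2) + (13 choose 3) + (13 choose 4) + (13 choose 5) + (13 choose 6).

1 + 13 + 78 + 286 + 715 + 1287 + 1716 = 4096.

4096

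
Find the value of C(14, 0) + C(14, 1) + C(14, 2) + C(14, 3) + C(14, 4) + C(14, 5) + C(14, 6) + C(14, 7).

1 + 14 + 91 + 364 + 1001 + 2002 + 3003 + 3432 = 9908.

9908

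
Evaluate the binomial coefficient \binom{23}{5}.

33649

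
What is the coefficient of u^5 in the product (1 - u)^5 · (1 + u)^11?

-34

Coefficient of u^5 = Σ_{j} C(5,j)·(-1)^j·C(11,5-j)·1^(5-j) for j from 0 to 5.
= 462 + (-1650) + 1650 + (-550) + 55 + (-1) = -34.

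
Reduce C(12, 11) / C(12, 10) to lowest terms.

2/11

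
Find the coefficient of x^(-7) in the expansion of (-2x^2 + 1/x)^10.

General term: C(10,j)·(-2x^2)^j·(1/x)^(10-j), with x-exponent 2j − 1(10−j) = 3j − 10.
Set 3j − 10 = -7: j = 1.
C(10,1) = 10; (-2)^1 = -2; 1^9 = 1.
Coefficient = 10 · (-2) · 1 = -20.

-20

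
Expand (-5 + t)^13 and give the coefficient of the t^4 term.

The general term is C(13,j)·(-5)^j·(t)^(13-j); the t^4 term has j = 9.
C(13,9) = 715.
Coefficient = C(13,9) · (-5)^9 = 715 · (-1953125) = -1396484375.

-1396484375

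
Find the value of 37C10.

348330136

C(37,10) = (37·36·35·34·33·32·31·30·29·28) / 10! = 1264020397516800 / 3628800 = 348330136.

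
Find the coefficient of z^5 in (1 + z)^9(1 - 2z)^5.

Coefficient of z^5 = Σ_{j} C(9,j)·1^j·C(5,5-j)·(-2)^(5-j) for j from 0 to 5.
= (-32) + 720 + (-2880) + 3360 + (-1260) + 126 = 34.

34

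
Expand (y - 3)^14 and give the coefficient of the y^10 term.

81081

The general term is C(14,j)·(y)^j·(-3)^(14-j); the y^10 term has j = 10.
C(14,10) = 1001.
Coefficient = C(14,10) · (-3)^4 = 1001 · 81 = 81081.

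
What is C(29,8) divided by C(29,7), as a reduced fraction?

11/4

C(n,k+1)/C(n,k) = (n−k)/(k+1) = (29−7)/(7+1) = 22/8 = 11/4.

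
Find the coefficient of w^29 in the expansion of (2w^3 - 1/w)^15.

2795520

General term: C(15,j)·(2w^3)^j·(-1/w)^(15-j), with w-exponent 3j − 1(15−j) = 4j − 15.
Set 4j − 15 = 29: j = 11.
C(15,11) = 1365; 2^11 = 2048; (-1)^4 = 1.
Coefficient = 1365 · 2048 · 1 = 2795520.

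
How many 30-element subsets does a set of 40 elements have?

C(40,30) = C(40,10) by symmetry.
C(40,10) = (40·39·38·37·36·35·34·33·32·31) / 10! = 3075990524006400 / 3628800 = 847660528.

847660528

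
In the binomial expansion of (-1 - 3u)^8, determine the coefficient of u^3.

1512

The general term is C(8,j)·(-1)^j·(-3u)^(8-j); the u^3 term has j = 5.
C(8,5) = 56.
Coefficient = C(8,5) · (-1)^5 · (-3)^3 = 56 · (-1) · (-27) = 1512.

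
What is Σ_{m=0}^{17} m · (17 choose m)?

1114112

Differentiating (1+x)^17 and setting x=1: Σ m·C(17,m) = 17·2^16 = 1114112.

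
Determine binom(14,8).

3003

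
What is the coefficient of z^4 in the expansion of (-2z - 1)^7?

-560

The general term is C(7,j)·(-2z)^j·(-1)^(7-j); the z^4 term has j = 4.
C(7,4) = 35.
Coefficient = C(7,4) · (-2)^4 · (-1)^3 = 35 · 16 · (-1) = -560.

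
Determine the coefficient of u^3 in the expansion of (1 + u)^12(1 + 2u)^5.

Coefficient of u^3 = Σ_{j} C(12,j)·1^j·C(5,3-j)·2^(3-j) for j from 0 to 3.
= 80 + 480 + 660 + 220 = 1440.

1440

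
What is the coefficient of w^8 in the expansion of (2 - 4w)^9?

1179648

The general term is C(9,j)·(2)^j·(-4w)^(9-j); the w^8 term has j = 1.
C(9,1) = 9.
Coefficient = C(9,1) · 2^1 · (-4)^8 = 9 · 2 · 65536 = 1179648.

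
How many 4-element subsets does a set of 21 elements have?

C(21,4) = (21·20·19·18) / 4! = 143640 / 24 = 5985.

5985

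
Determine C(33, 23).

C(33,23) = C(33,10) by symmetry.
C(33,10) = (33·32·31·30·29·28·27·26·25·24) / 10! = 335885501952000 / 3628800 = 92561040.

92561040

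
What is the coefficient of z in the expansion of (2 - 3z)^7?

-1344

The general term is C(7,j)·(2)^j·(-3z)^(7-j); the z^1 term has j = 6.
C(7,6) = 7.
Coefficient = C(7,6) · 2^6 · (-3)^1 = 7 · 64 · (-3) = -1344.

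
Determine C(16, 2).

C(16,2) = (16·15) / 2! = 240 / 2 = 120.

120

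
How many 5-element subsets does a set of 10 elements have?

C(10,5) = (10·9·8·7·6) / 5! = 30240 / 120 = 252.

252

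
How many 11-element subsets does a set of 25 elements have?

C(25,11) = (25·24·23·22·21·20·19·18·17·16·15) / 11! = 177925144320000 / 39916800 = 4457400.

4457400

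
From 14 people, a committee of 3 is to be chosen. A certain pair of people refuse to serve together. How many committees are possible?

352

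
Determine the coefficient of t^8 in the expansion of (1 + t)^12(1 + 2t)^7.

767103

Coefficient of t^8 = Σ_{j} C(12,j)·1^j·C(7,8-j)·2^(8-j) for j from 1 to 8.
= 1536 + 29568 + 147840 + 277200 + 221760 + 77616 + 11088 + 495 = 767103.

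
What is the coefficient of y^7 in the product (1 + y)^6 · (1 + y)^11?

(1 + y)^6(1 + y)^11 = (1 + y)^17, so the coefficient of y^7 is C(17,7)·1^7 = 19448·1 = 19448.

19448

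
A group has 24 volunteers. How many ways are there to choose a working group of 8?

735471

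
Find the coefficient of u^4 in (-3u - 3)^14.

4787751969

The general term is C(14,j)·(-3u)^j·(-3)^(14-j); the u^4 term has j = 4.
C(14,4) = 1001.
Coefficient = C(14,4) · (-3)^4 · (-3)^10 = 1001 · 81 · 59049 = 4787751969.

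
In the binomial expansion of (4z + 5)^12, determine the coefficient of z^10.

1730150400

The general term is C(12,j)·(4z)^j·(5)^(12-j); the z^10 term has j = 10.
C(12,10) = 66.
Coefficient = C(12,10) · 4^10 · 5^2 = 66 · 1048576 · 25 = 1730150400.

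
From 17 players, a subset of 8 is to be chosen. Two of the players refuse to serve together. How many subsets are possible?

All 8-subsets: C(17,8) = 24310. Those containing both fixed elements: C(15,6) = 5005.
24310 − 5005 = 19305.

19305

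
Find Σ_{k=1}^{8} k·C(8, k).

Since k·C(8,k) = 8·C(7,k−1), the sum is 8·2^7 = 8·128 = 1024.

1024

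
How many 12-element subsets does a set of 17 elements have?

6188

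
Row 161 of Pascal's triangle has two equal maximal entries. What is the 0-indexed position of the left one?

For odd n = 161, C(161,k) peaks at k = (n−1)/2 and (n+1)/2; the lesser is 80.

80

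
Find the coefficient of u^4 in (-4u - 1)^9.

The general term is C(9,j)·(-4u)^j·(-1)^(9-j); the u^4 term has j = 4.
C(9,4) = 126.
Coefficient = C(9,4) · (-4)^4 · (-1)^5 = 126 · 256 · (-1) = -32256.

-32256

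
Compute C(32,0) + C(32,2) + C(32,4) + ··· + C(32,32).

2147483648

Half of (1+1)^32 + (1−1)^32 gives the even-index sum: 2^31 = 2147483648.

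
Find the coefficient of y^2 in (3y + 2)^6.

2160

The general term is C(6,j)·(3y)^j·(2)^(6-j); the y^2 term has j = 2.
C(6,2) = 15.
Coefficient = C(6,2) · 3^2 · 2^4 = 15 · 9 · 16 = 2160.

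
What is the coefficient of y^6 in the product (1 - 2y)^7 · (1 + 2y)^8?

-2240

Coefficient of y^6 = Σ_{j} C(7,j)·(-2)^j·C(8,6-j)·2^(6-j) for j from 0 to 6.
= 1792 + (-25088) + 94080 + (-125440) + 62720 + (-10752) + 448 = -2240.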